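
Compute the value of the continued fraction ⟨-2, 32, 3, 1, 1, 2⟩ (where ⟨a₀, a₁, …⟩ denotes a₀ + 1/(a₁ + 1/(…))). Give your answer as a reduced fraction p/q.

Start with 2.
1 + 1/(2/1) = 1 + 1/2 = 3/2
1 + 1/(3/2) = 1 + 2/3 = 5/3
3 + 1/(5/3) = 3 + 3/5 = 18/5
32 + 1/(18/5) = 32 + 5/18 = 581/18
-2 + 1/(581/18) = -2 + 18/581 = -1144/581

-1144/581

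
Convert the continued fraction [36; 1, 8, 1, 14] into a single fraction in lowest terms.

5498/149

a_0 = 36: 36/1
a_1 = 1: 37/1
a_2 = 8: 332/9
a_3 = 1: 369/10
a_4 = 14: 5498/149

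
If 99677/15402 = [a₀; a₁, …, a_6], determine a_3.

3

99677 = 6·15402 + 7265, so a_0 = 6
15402 = 2·7265 + 872, so a_1 = 2
7265 = 8·872 + 289, so a_2 = 8
872 = 3·289 + 5, so a_3 = 3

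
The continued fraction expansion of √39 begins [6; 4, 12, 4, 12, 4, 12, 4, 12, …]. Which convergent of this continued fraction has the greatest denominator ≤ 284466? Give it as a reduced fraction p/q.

764394/122401

List convergents until the denominator exceeds the bound:
a_0 = 6: 6/1  (≤ bound)
a_1 = 4: 25/4  (≤ bound)
a_2 = 12: 306/49  (≤ bound)
a_3 = 4: 1249/200  (≤ bound)
a_4 = 12: 15294/2449  (≤ bound)
a_5 = 4: 62425/9996  (≤ bound)
a_6 = 12: 764394/122401  (≤ bound)
a_7 = 4: 3120001/499600  (> 284466, stop)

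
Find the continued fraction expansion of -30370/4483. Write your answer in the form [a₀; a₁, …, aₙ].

[-7; 4, 2, 3, 3, 3, 13]

-30370 ÷ 4483 → quotient -7, remainder 1011
4483 ÷ 1011 → quotient 4, remainder 439
1011 ÷ 439 → quotient 2, remainder 133
439 ÷ 133 → quotient 3, remainder 40
133 ÷ 40 → quotient 3, remainder 13
40 ÷ 13 → quotient 3, remainder 1
13 ÷ 1 → quotient 13, remainder 0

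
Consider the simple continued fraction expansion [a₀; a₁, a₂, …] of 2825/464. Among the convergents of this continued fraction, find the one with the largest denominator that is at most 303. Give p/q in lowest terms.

a_0 = 6: 6/1  (≤ bound)
a_1 = 11: 67/11  (≤ bound)
a_2 = 3: 207/34  (≤ bound)
a_3 = 6: 1309/215  (≤ bound)
a_4 = 2: 2825/464  (> 303, stop)

1309/215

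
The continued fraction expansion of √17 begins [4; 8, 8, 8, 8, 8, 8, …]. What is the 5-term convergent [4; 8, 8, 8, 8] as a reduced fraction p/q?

17684/4289

Start with 8.
8 + 1/(8/1) = 8 + 1/8 = 65/8
8 + 1/(65/8) = 8 + 8/65 = 528/65
8 + 1/(528/65) = 8 + 65/528 = 4289/528
4 + 1/(4289/528) = 4 + 528/4289 = 17684/4289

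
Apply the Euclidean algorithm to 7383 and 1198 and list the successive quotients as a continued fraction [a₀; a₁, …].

[6; 6, 6, 1, 27]

Apply division with remainder until the remainder is 0:
⌊7383/1198⌋ = 6, remainder 195
⌊1198/195⌋ = 6, remainder 28
⌊195/28⌋ = 6, remainder 27
⌊28/27⌋ = 1, remainder 1
⌊27/1⌋ = 27, remainder 0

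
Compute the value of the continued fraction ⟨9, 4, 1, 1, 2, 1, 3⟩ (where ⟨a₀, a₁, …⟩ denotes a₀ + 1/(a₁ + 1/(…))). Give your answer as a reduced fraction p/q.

Collapse the nested fraction from the inside out:
Start with 3.
1 + 1/(3/1) = 1 + 1/3 = 4/3
2 + 1/(4/3) = 2 + 3/4 = 11/4
1 + 1/(11/4) = 1 + 4/11 = 15/11
1 + 1/(15/11) = 1 + 11/15 = 26/15
4 + 1/(26/15) = 4 + 15/26 = 119/26
9 + 1/(119/26) = 9 + 26/119 = 1097/119

1097/119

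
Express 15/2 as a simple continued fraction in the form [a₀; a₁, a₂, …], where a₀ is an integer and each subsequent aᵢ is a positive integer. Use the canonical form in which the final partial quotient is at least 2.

15 ÷ 2 → quotient 7, remainder 1
2 ÷ 1 → quotient 2, remainder 0

[7; 2]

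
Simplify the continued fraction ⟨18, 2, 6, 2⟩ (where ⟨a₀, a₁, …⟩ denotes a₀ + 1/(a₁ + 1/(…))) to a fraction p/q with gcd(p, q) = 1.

Start with 2.
6 + 1/(2/1) = 6 + 1/2 = 13/2
2 + 1/(13/2) = 2 + 2/13 = 28/13
18 + 1/(28/13) = 18 + 13/28 = 517/28

517/28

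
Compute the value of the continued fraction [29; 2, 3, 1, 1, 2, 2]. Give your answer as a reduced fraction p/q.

a_0 = 29: 29/1
a_1 = 2: 59/2
a_2 = 3: 206/7
a_3 = 1: 265/9
a_4 = 1: 471/16
a_5 = 2: 1207/41
a_6 = 2: 2885/98

2885/98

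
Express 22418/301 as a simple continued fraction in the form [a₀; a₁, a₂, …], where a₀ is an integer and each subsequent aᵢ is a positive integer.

[74; 2, 11, 13]

Apply division with remainder until the remainder is 0:
22418 ÷ 301 → quotient 74, remainder 144
301 ÷ 144 → quotient 2, remainder 13
144 ÷ 13 → quotient 11, remainder 1
13 ÷ 1 → quotient 13, remainder 0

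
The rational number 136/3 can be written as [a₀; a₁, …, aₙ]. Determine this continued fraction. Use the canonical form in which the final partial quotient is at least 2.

136 = 45·3 + 1, so a_0 = 45
3 = 3·1 + 0, so a_1 = 3

[45; 3]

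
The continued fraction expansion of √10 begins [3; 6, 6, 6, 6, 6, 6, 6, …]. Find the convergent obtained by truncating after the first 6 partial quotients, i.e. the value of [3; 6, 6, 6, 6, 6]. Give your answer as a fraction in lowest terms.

Collapse the nested fraction from the inside out:
Start with 6.
6 + 1/(6/1) = 6 + 1/6 = 37/6
6 + 1/(37/6) = 6 + 6/37 = 228/37
6 + 1/(228/37) = 6 + 37/228 = 1405/228
6 + 1/(1405/228) = 6 + 228/1405 = 8658/1405
3 + 1/(8658/1405) = 3 + 1405/8658 = 27379/8658

27379/8658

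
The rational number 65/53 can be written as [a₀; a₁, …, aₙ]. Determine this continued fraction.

[1; 4, 2, 2, 2]

65 ÷ 53 → quotient 1, remainder 12
53 ÷ 12 → quotient 4, remainder 5
12 ÷ 5 → quotient 2, remainder 2
5 ÷ 2 → quotient 2, remainder 1
2 ÷ 1 → quotient 2, remainder 0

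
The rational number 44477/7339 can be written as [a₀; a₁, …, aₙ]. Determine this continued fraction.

[6; 16, 1, 1, 3, 3, 1, 14]

Run the Euclidean algorithm, recording each quotient:
⌊44477/7339⌋ = 6, remainder 443
⌊7339/443⌋ = 16, remainder 251
⌊443/251⌋ = 1, remainder 192
⌊251/192⌋ = 1, remainder 59
⌊192/59⌋ = 3, remainder 15
⌊59/15⌋ = 3, remainder 14
⌊15/14⌋ = 1, remainder 1
⌊14/1⌋ = 14, remainder 0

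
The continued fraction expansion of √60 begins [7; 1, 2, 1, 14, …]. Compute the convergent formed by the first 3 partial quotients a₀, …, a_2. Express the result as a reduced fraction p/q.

23/3

Use the convergent recurrence hₖ = aₖ·hₖ₋₁ + hₖ₋₂ (and likewise for the denominators kₖ):
a_0 = 7: 7/1
a_1 = 1: 8/1
a_2 = 2: 23/3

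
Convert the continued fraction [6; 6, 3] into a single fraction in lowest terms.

a_0 = 6: 6/1
a_1 = 6: 37/6
a_2 = 3: 117/19

117/19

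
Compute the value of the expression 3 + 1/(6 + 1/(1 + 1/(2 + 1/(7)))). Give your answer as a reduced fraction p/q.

Start with 7.
2 + 1/(7/1) = 2 + 1/7 = 15/7
1 + 1/(15/7) = 1 + 7/15 = 22/15
6 + 1/(22/15) = 6 + 15/22 = 147/22
3 + 1/(147/22) = 3 + 22/147 = 463/147

463/147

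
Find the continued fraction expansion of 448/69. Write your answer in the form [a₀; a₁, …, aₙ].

[6; 2, 34]

448 = 6·69 + 34, so a_0 = 6
69 = 2·34 + 1, so a_1 = 2
34 = 34·1 + 0, so a_2 = 34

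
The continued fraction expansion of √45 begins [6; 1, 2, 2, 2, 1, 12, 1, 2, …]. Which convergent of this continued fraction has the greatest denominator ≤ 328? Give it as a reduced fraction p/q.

List convergents until the denominator exceeds the bound:
a_0 = 6: 6/1  (≤ bound)
a_1 = 1: 7/1  (≤ bound)
a_2 = 2: 20/3  (≤ bound)
a_3 = 2: 47/7  (≤ bound)
a_4 = 2: 114/17  (≤ bound)
a_5 = 1: 161/24  (≤ bound)
a_6 = 12: 2046/305  (≤ bound)
a_7 = 1: 2207/329  (> 328, stop)

2046/305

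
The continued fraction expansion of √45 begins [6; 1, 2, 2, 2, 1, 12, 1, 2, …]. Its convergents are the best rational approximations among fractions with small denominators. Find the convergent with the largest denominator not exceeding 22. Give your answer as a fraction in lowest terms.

List convergents until the denominator exceeds the bound:
a_0 = 6: 6/1  (≤ bound)
a_1 = 1: 7/1  (≤ bound)
a_2 = 2: 20/3  (≤ bound)
a_3 = 2: 47/7  (≤ bound)
a_4 = 2: 114/17  (≤ bound)
a_5 = 1: 161/24  (> 22, stop)

114/17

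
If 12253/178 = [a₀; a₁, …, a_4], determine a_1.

1

Apply division with remainder until the remainder is 0:
12253 ÷ 178 → quotient 68, remainder 149
178 ÷ 149 → quotient 1, remainder 29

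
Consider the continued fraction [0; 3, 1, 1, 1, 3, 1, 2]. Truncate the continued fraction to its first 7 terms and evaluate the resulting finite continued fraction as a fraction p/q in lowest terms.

Compute successive convergents:
a_0 = 0: 0/1
a_1 = 3: 1/3
a_2 = 1: 1/4
a_3 = 1: 2/7
a_4 = 1: 3/11
a_5 = 3: 11/40
a_6 = 1: 14/51

14/51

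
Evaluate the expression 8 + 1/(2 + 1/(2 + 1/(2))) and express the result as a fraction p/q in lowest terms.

101/12

Compute successive convergents:
a_0 = 8: 8/1
a_1 = 2: 17/2
a_2 = 2: 42/5
a_3 = 2: 101/12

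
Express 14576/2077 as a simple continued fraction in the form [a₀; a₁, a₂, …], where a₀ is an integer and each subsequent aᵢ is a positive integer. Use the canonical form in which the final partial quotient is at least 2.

⌊14576/2077⌋ = 7, remainder 37
⌊2077/37⌋ = 56, remainder 5
⌊37/5⌋ = 7, remainder 2
⌊5/2⌋ = 2, remainder 1
⌊2/1⌋ = 2, remainder 0

[7; 56, 7, 2, 2]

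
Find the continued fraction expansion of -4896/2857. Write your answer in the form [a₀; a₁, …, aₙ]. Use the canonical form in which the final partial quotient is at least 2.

[-2; 3, 2, 33, 1, 1, 2, 2]

⌊-4896/2857⌋ = -2, remainder 818
⌊2857/818⌋ = 3, remainder 403
⌊818/403⌋ = 2, remainder 12
⌊403/12⌋ = 33, remainder 7
⌊12/7⌋ = 1, remainder 5
⌊7/5⌋ = 1, remainder 2
⌊5/2⌋ = 2, remainder 1
⌊2/1⌋ = 2, remainder 0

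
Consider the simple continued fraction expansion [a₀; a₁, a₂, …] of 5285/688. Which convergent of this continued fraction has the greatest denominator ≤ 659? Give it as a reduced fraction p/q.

2558/333

a_0 = 7: 7/1  (≤ bound)
a_1 = 1: 8/1  (≤ bound)
a_2 = 2: 23/3  (≤ bound)
a_3 = 7: 169/22  (≤ bound)
a_4 = 15: 2558/333  (≤ bound)
a_5 = 2: 5285/688  (> 659, stop)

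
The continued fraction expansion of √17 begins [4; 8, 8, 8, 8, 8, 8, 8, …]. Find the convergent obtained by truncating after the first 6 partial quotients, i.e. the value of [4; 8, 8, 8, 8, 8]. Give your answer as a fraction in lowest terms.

Start with 8.
8 + 1/(8/1) = 8 + 1/8 = 65/8
8 + 1/(65/8) = 8 + 8/65 = 528/65
8 + 1/(528/65) = 8 + 65/528 = 4289/528
8 + 1/(4289/528) = 8 + 528/4289 = 34840/4289
4 + 1/(34840/4289) = 4 + 4289/34840 = 143649/34840

143649/34840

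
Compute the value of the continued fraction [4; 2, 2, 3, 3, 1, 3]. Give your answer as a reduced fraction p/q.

1213/275

Start with 3.
1 + 1/(3/1) = 1 + 1/3 = 4/3
3 + 1/(4/3) = 3 + 3/4 = 15/4
3 + 1/(15/4) = 3 + 4/15 = 49/15
2 + 1/(49/15) = 2 + 15/49 = 113/49
2 + 1/(113/49) = 2 + 49/113 = 275/113
4 + 1/(275/113) = 4 + 113/275 = 1213/275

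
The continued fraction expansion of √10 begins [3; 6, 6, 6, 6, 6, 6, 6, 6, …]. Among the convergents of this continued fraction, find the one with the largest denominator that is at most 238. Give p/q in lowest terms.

a_0 = 3: 3/1  (≤ bound)
a_1 = 6: 19/6  (≤ bound)
a_2 = 6: 117/37  (≤ bound)
a_3 = 6: 721/228  (≤ bound)
a_4 = 6: 4443/1405  (> 238, stop)

721/228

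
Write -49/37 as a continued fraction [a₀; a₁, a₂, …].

-49 ÷ 37 → quotient -2, remainder 25
37 ÷ 25 → quotient 1, remainder 12
25 ÷ 12 → quotient 2, remainder 1
12 ÷ 1 → quotient 12, remainder 0

[-2; 1, 2, 12]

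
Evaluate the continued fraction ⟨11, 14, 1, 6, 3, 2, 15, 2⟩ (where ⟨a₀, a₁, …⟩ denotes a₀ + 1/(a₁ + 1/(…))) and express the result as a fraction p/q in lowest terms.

a_0 = 11: 11/1
a_1 = 14: 155/14
a_2 = 1: 166/15
a_3 = 6: 1151/104
a_4 = 3: 3619/327
a_5 = 2: 8389/758
a_6 = 15: 129454/11697
a_7 = 2: 267297/24152

267297/24152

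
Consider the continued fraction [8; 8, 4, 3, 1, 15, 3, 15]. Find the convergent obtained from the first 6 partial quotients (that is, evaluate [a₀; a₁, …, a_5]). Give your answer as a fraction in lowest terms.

Start with 15.
1 + 1/(15/1) = 1 + 1/15 = 16/15
3 + 1/(16/15) = 3 + 15/16 = 63/16
4 + 1/(63/16) = 4 + 16/63 = 268/63
8 + 1/(268/63) = 8 + 63/268 = 2207/268
8 + 1/(2207/268) = 8 + 268/2207 = 17924/2207

17924/2207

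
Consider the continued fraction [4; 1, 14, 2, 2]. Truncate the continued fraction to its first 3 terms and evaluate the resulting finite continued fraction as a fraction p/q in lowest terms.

74/15

Start with 14.
1 + 1/(14/1) = 1 + 1/14 = 15/14
4 + 1/(15/14) = 4 + 14/15 = 74/15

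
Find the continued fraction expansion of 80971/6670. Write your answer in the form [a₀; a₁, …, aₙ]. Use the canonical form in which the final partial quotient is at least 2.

Repeatedly divide and take the remainder:
⌊80971/6670⌋ = 12, remainder 931
⌊6670/931⌋ = 7, remainder 153
⌊931/153⌋ = 6, remainder 13
⌊153/13⌋ = 11, remainder 10
⌊13/10⌋ = 1, remainder 3
⌊10/3⌋ = 3, remainder 1
⌊3/1⌋ = 3, remainder 0

[12; 7, 6, 11, 1, 3, 3]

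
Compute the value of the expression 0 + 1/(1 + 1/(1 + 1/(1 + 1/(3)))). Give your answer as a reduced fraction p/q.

Start with 3.
1 + 1/(3/1) = 1 + 1/3 = 4/3
1 + 1/(4/3) = 1 + 3/4 = 7/4
1 + 1/(7/4) = 1 + 4/7 = 11/7
0 + 1/(11/7) = 0 + 7/11 = 7/11

7/11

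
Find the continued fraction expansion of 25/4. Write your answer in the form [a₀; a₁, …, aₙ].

Repeatedly divide and take the remainder:
⌊25/4⌋ = 6, remainder 1
⌊4/1⌋ = 4, remainder 0

[6; 4]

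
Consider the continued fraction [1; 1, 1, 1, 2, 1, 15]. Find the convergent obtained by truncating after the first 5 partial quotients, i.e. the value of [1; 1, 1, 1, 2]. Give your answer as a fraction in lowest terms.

13/8

Work from the innermost term outward:
Start with 2.
1 + 1/(2/1) = 1 + 1/2 = 3/2
1 + 1/(3/2) = 1 + 2/3 = 5/3
1 + 1/(5/3) = 1 + 3/5 = 8/5
1 + 1/(8/5) = 1 + 5/8 = 13/8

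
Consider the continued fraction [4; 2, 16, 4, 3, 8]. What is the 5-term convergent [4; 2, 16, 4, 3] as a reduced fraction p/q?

Start with 3.
4 + 1/(3/1) = 4 + 1/3 = 13/3
16 + 1/(13/3) = 16 + 3/13 = 211/13
2 + 1/(211/13) = 2 + 13/211 = 435/211
4 + 1/(435/211) = 4 + 211/435 = 1951/435

1951/435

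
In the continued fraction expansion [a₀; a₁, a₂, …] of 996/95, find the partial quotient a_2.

Repeatedly divide and take the remainder:
⌊996/95⌋ = 10, remainder 46
⌊95/46⌋ = 2, remainder 3
⌊46/3⌋ = 15, remainder 1

15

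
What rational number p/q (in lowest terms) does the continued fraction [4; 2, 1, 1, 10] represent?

Start with 10.
1 + 1/(10/1) = 1 + 1/10 = 11/10
1 + 1/(11/10) = 1 + 10/11 = 21/11
2 + 1/(21/11) = 2 + 11/21 = 53/21
4 + 1/(53/21) = 4 + 21/53 = 233/53

233/53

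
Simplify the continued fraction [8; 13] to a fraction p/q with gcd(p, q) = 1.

Use the convergent recurrence hₖ = aₖ·hₖ₋₁ + hₖ₋₂ (and likewise for the denominators kₖ):
a_0 = 8: 8/1
a_1 = 13: 105/13

105/13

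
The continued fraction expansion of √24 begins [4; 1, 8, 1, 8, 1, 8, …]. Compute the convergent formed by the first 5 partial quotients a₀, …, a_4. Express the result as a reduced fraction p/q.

436/89

Start with 8.
1 + 1/(8/1) = 1 + 1/8 = 9/8
8 + 1/(9/8) = 8 + 8/9 = 80/9
1 + 1/(80/9) = 1 + 9/80 = 89/80
4 + 1/(89/80) = 4 + 80/89 = 436/89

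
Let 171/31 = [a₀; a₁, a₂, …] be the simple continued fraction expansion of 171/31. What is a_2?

1

171 = 5·31 + 16, so a_0 = 5
31 = 1·16 + 15, so a_1 = 1
16 = 1·15 + 1, so a_2 = 1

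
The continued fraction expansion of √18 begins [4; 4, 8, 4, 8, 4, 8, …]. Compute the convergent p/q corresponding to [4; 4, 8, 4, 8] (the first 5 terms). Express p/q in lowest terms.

4756/1121

Collapse the nested fraction from the inside out:
Start with 8.
4 + 1/(8/1) = 4 + 1/8 = 33/8
8 + 1/(33/8) = 8 + 8/33 = 272/33
4 + 1/(272/33) = 4 + 33/272 = 1121/272
4 + 1/(1121/272) = 4 + 272/1121 = 4756/1121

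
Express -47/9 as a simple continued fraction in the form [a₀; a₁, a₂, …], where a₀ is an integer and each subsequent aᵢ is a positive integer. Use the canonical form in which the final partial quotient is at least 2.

⌊-47/9⌋ = -6, remainder 7
⌊9/7⌋ = 1, remainder 2
⌊7/2⌋ = 3, remainder 1
⌊2/1⌋ = 2, remainder 0

[-6; 1, 3, 2]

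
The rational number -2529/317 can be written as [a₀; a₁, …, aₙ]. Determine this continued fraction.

⌊-2529/317⌋ = -8, remainder 7
⌊317/7⌋ = 45, remainder 2
⌊7/2⌋ = 3, remainder 1
⌊2/1⌋ = 2, remainder 0

[-8; 45, 3, 2]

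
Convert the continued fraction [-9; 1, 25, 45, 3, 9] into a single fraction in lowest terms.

-265445/33022

a_0 = -9: -9/1
a_1 = 1: -8/1
a_2 = 25: -209/26
a_3 = 45: -9413/1171
a_4 = 3: -28448/3539
a_5 = 9: -265445/33022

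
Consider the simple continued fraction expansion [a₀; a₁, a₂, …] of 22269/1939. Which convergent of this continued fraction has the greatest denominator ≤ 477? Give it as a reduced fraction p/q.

a_0 = 11: 11/1  (≤ bound)
a_1 = 2: 23/2  (≤ bound)
a_2 = 15: 356/31  (≤ bound)
a_3 = 1: 379/33  (≤ bound)
a_4 = 13: 5283/460  (≤ bound)
a_5 = 1: 5662/493  (> 477, stop)

5283/460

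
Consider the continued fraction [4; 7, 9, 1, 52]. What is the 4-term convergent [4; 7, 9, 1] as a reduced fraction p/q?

Start with 1.
9 + 1/(1/1) = 9 + 1/1 = 10/1
7 + 1/(10/1) = 7 + 1/10 = 71/10
4 + 1/(71/10) = 4 + 10/71 = 294/71

294/71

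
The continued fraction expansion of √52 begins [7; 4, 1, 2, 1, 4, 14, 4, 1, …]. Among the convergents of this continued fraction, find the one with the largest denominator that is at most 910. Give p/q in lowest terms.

649/90

a_0 = 7: 7/1  (≤ bound)
a_1 = 4: 29/4  (≤ bound)
a_2 = 1: 36/5  (≤ bound)
a_3 = 2: 101/14  (≤ bound)
a_4 = 1: 137/19  (≤ bound)
a_5 = 4: 649/90  (≤ bound)
a_6 = 14: 9223/1279  (> 910, stop)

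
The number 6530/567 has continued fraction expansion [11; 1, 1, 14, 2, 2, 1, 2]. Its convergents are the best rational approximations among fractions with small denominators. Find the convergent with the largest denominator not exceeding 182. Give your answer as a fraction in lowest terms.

a_0 = 11: 11/1  (≤ bound)
a_1 = 1: 12/1  (≤ bound)
a_2 = 1: 23/2  (≤ bound)
a_3 = 14: 334/29  (≤ bound)
a_4 = 2: 691/60  (≤ bound)
a_5 = 2: 1716/149  (≤ bound)
a_6 = 1: 2407/209  (> 182, stop)

1716/149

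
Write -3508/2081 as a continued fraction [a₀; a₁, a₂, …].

-3508 ÷ 2081 → quotient -2, remainder 654
2081 ÷ 654 → quotient 3, remainder 119
654 ÷ 119 → quotient 5, remainder 59
119 ÷ 59 → quotient 2, remainder 1
59 ÷ 1 → quotient 59, remainder 0

[-2; 3, 5, 2, 59]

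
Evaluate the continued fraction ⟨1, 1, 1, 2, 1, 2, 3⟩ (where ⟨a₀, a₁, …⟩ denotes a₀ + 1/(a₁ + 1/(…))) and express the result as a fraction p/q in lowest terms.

101/64

a_0 = 1: 1/1
a_1 = 1: 2/1
a_2 = 1: 3/2
a_3 = 2: 8/5
a_4 = 1: 11/7
a_5 = 2: 30/19
a_6 = 3: 101/64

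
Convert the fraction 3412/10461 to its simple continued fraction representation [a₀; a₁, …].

[0; 3, 15, 6, 12, 3]

3412 ÷ 10461 → quotient 0, remainder 3412
10461 ÷ 3412 → quotient 3, remainder 225
3412 ÷ 225 → quotient 15, remainder 37
225 ÷ 37 → quotient 6, remainder 3
37 ÷ 3 → quotient 12, remainder 1
3 ÷ 1 → quotient 3, remainder 0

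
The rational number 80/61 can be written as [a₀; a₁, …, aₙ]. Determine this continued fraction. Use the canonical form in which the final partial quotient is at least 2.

80 ÷ 61 → quotient 1, remainder 19
61 ÷ 19 → quotient 3, remainder 4
19 ÷ 4 → quotient 4, remainder 3
4 ÷ 3 → quotient 1, remainder 1
3 ÷ 1 → quotient 3, remainder 0

[1; 3, 4, 1, 3]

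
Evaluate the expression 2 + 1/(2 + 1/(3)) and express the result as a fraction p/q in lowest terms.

17/7

Use the convergent recurrence hₖ = aₖ·hₖ₋₁ + hₖ₋₂ (and likewise for the denominators kₖ):
a_0 = 2: 2/1
a_1 = 2: 5/2
a_2 = 3: 17/7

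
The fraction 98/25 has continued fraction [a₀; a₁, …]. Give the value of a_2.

Run the Euclidean algorithm, recording each quotient:
⌊98/25⌋ = 3, remainder 23
⌊25/23⌋ = 1, remainder 2
⌊23/2⌋ = 11, remainder 1

11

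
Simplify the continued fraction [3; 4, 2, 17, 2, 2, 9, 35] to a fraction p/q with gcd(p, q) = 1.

Build up convergents one term at a time:
a_0 = 3: 3/1
a_1 = 4: 13/4
a_2 = 2: 29/9
a_3 = 17: 506/157
a_4 = 2: 1041/323
a_5 = 2: 2588/803
a_6 = 9: 24333/7550
a_7 = 35: 854243/265053

854243/265053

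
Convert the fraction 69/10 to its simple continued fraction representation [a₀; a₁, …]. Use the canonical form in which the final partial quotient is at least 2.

[6; 1, 9]

69 ÷ 10 → quotient 6, remainder 9
10 ÷ 9 → quotient 1, remainder 1
9 ÷ 1 → quotient 9, remainder 0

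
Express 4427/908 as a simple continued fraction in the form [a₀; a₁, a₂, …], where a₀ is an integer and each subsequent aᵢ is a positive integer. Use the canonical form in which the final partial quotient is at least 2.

4427 ÷ 908 → quotient 4, remainder 795
908 ÷ 795 → quotient 1, remainder 113
795 ÷ 113 → quotient 7, remainder 4
113 ÷ 4 → quotient 28, remainder 1
4 ÷ 1 → quotient 4, remainder 0

[4; 1, 7, 28, 4]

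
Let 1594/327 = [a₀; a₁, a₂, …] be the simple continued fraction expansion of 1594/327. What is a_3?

Run the Euclidean algorithm, recording each quotient:
⌊1594/327⌋ = 4, remainder 286
⌊327/286⌋ = 1, remainder 41
⌊286/41⌋ = 6, remainder 40
⌊41/40⌋ = 1, remainder 1

1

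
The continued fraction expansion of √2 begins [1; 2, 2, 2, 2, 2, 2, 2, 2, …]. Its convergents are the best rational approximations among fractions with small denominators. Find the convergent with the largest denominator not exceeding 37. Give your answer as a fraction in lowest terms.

41/29

a_0 = 1: 1/1  (≤ bound)
a_1 = 2: 3/2  (≤ bound)
a_2 = 2: 7/5  (≤ bound)
a_3 = 2: 17/12  (≤ bound)
a_4 = 2: 41/29  (≤ bound)
a_5 = 2: 99/70  (> 37, stop)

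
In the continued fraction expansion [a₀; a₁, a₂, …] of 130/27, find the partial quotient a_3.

2

Run the Euclidean algorithm, recording each quotient:
130 ÷ 27 → quotient 4, remainder 22
27 ÷ 22 → quotient 1, remainder 5
22 ÷ 5 → quotient 4, remainder 2
5 ÷ 2 → quotient 2, remainder 1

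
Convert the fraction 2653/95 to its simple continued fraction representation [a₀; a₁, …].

[27; 1, 12, 1, 1, 3]

⌊2653/95⌋ = 27, remainder 88
⌊95/88⌋ = 1, remainder 7
⌊88/7⌋ = 12, remainder 4
⌊7/4⌋ = 1, remainder 3
⌊4/3⌋ = 1, remainder 1
⌊3/1⌋ = 3, remainder 0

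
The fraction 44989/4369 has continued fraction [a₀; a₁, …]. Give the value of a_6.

4

Apply division with remainder until the remainder is 0:
⌊44989/4369⌋ = 10, remainder 1299
⌊4369/1299⌋ = 3, remainder 472
⌊1299/472⌋ = 2, remainder 355
⌊472/355⌋ = 1, remainder 117
⌊355/117⌋ = 3, remainder 4
⌊117/4⌋ = 29, remainder 1
⌊4/1⌋ = 4, remainder 0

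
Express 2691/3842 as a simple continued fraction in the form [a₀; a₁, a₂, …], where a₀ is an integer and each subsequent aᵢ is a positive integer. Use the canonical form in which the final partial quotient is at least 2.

Repeatedly divide and take the remainder:
2691 = 0·3842 + 2691, so a_0 = 0
3842 = 1·2691 + 1151, so a_1 = 1
2691 = 2·1151 + 389, so a_2 = 2
1151 = 2·389 + 373, so a_3 = 2
389 = 1·373 + 16, so a_4 = 1
373 = 23·16 + 5, so a_5 = 23
16 = 3·5 + 1, so a_6 = 3
5 = 5·1 + 0, so a_7 = 5

[0; 1, 2, 2, 1, 23, 3, 5]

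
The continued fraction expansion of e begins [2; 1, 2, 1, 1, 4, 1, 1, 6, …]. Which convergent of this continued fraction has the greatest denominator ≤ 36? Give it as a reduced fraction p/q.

87/32

List convergents until the denominator exceeds the bound:
a_0 = 2: 2/1  (≤ bound)
a_1 = 1: 3/1  (≤ bound)
a_2 = 2: 8/3  (≤ bound)
a_3 = 1: 11/4  (≤ bound)
a_4 = 1: 19/7  (≤ bound)
a_5 = 4: 87/32  (≤ bound)
a_6 = 1: 106/39  (> 36, stop)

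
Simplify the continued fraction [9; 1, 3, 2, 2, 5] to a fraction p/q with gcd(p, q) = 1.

1163/119

a_0 = 9: 9/1
a_1 = 1: 10/1
a_2 = 3: 39/4
a_3 = 2: 88/9
a_4 = 2: 215/22
a_5 = 5: 1163/119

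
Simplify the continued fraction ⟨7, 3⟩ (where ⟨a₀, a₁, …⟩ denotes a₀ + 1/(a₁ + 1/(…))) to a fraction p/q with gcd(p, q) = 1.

Start with 3.
7 + 1/(3/1) = 7 + 1/3 = 22/3

22/3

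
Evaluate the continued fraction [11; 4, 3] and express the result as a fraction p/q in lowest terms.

146/13

a_0 = 11: 11/1
a_1 = 4: 45/4
a_2 = 3: 146/13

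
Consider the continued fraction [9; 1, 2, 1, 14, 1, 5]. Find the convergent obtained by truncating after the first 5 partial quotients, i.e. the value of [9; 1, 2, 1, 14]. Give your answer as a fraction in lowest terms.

Start with 14.
1 + 1/(14/1) = 1 + 1/14 = 15/14
2 + 1/(15/14) = 2 + 14/15 = 44/15
1 + 1/(44/15) = 1 + 15/44 = 59/44
9 + 1/(59/44) = 9 + 44/59 = 575/59

575/59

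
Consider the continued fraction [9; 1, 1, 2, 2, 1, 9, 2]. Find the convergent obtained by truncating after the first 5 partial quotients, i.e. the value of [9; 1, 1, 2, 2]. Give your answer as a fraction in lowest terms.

Start with 2.
2 + 1/(2/1) = 2 + 1/2 = 5/2
1 + 1/(5/2) = 1 + 2/5 = 7/5
1 + 1/(7/5) = 1 + 5/7 = 12/7
9 + 1/(12/7) = 9 + 7/12 = 115/12

115/12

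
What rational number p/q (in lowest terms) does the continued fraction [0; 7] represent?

1/7

Start with 7.
0 + 1/(7/1) = 0 + 1/7 = 1/7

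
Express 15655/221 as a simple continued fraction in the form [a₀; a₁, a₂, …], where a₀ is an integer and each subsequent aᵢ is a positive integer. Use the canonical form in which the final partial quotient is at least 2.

[70; 1, 5, 7, 5]

Repeatedly divide and take the remainder:
⌊15655/221⌋ = 70, remainder 185
⌊221/185⌋ = 1, remainder 36
⌊185/36⌋ = 5, remainder 5
⌊36/5⌋ = 7, remainder 1
⌊5/1⌋ = 5, remainder 0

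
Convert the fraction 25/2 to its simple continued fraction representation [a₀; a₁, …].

[12; 2]

25 ÷ 2 → quotient 12, remainder 1
2 ÷ 1 → quotient 2, remainder 0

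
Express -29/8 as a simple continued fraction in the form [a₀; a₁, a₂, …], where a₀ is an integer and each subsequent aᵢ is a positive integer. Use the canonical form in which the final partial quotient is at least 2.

[-4; 2, 1, 2]

-29 = -4·8 + 3, so a_0 = -4
8 = 2·3 + 2, so a_1 = 2
3 = 1·2 + 1, so a_2 = 1
2 = 2·1 + 0, so a_3 = 2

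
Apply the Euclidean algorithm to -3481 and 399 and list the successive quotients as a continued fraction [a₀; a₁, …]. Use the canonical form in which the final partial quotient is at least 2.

-3481 = -9·399 + 110, so a_0 = -9
399 = 3·110 + 69, so a_1 = 3
110 = 1·69 + 41, so a_2 = 1
69 = 1·41 + 28, so a_3 = 1
41 = 1·28 + 13, so a_4 = 1
28 = 2·13 + 2, so a_5 = 2
13 = 6·2 + 1, so a_6 = 6
2 = 2·1 + 0, so a_7 = 2

[-9; 3, 1, 1, 1, 2, 6, 2]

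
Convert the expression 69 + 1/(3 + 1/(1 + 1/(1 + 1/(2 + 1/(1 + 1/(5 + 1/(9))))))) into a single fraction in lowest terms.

Start with 9.
5 + 1/(9/1) = 5 + 1/9 = 46/9
1 + 1/(46/9) = 1 + 9/46 = 55/46
2 + 1/(55/46) = 2 + 46/55 = 156/55
1 + 1/(156/55) = 1 + 55/156 = 211/156
1 + 1/(211/156) = 1 + 156/211 = 367/211
3 + 1/(367/211) = 3 + 211/367 = 1312/367
69 + 1/(1312/367) = 69 + 367/1312 = 90895/1312

90895/1312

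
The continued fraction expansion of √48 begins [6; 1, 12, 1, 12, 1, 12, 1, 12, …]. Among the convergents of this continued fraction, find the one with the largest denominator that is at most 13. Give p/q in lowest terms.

a_0 = 6: 6/1  (≤ bound)
a_1 = 1: 7/1  (≤ bound)
a_2 = 12: 90/13  (≤ bound)
a_3 = 1: 97/14  (> 13, stop)

90/13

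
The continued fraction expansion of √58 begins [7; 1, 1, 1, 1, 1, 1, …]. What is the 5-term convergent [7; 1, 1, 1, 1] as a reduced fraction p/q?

38/5

a_0 = 7: 7/1
a_1 = 1: 8/1
a_2 = 1: 15/2
a_3 = 1: 23/3
a_4 = 1: 38/5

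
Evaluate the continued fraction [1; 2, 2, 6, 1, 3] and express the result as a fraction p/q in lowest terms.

201/143

Start with 3.
1 + 1/(3/1) = 1 + 1/3 = 4/3
6 + 1/(4/3) = 6 + 3/4 = 27/4
2 + 1/(27/4) = 2 + 4/27 = 58/27
2 + 1/(58/27) = 2 + 27/58 = 143/58
1 + 1/(143/58) = 1 + 58/143 = 201/143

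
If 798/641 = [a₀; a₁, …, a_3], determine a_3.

13

798 ÷ 641 → quotient 1, remainder 157
641 ÷ 157 → quotient 4, remainder 13
157 ÷ 13 → quotient 12, remainder 1
13 ÷ 1 → quotient 13, remainder 0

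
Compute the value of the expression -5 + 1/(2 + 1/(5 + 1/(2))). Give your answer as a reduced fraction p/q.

-109/24

a_0 = -5: -5/1
a_1 = 2: -9/2
a_2 = 5: -50/11
a_3 = 2: -109/24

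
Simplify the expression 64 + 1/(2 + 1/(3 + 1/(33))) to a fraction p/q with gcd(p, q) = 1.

a_0 = 64: 64/1
a_1 = 2: 129/2
a_2 = 3: 451/7
a_3 = 33: 15012/233

15012/233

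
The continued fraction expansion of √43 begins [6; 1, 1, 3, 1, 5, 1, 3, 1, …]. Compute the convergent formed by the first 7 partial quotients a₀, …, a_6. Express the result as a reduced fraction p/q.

a_0 = 6: 6/1
a_1 = 1: 7/1
a_2 = 1: 13/2
a_3 = 3: 46/7
a_4 = 1: 59/9
a_5 = 5: 341/52
a_6 = 1: 400/61

400/61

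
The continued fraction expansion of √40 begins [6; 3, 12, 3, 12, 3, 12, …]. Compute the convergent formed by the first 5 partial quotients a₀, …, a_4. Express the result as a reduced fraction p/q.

8886/1405

Use the convergent recurrence hₖ = aₖ·hₖ₋₁ + hₖ₋₂ (and likewise for the denominators kₖ):
a_0 = 6: 6/1
a_1 = 3: 19/3
a_2 = 12: 234/37
a_3 = 3: 721/114
a_4 = 12: 8886/1405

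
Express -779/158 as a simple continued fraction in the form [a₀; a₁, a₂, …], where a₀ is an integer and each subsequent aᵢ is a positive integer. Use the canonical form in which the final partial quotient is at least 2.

Run the Euclidean algorithm, recording each quotient:
-779 ÷ 158 → quotient -5, remainder 11
158 ÷ 11 → quotient 14, remainder 4
11 ÷ 4 → quotient 2, remainder 3
4 ÷ 3 → quotient 1, remainder 1
3 ÷ 1 → quotient 3, remainder 0

[-5; 14, 2, 1, 3]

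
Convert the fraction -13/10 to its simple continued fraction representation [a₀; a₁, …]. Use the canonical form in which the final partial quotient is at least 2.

Run the Euclidean algorithm, recording each quotient:
-13 ÷ 10 → quotient -2, remainder 7
10 ÷ 7 → quotient 1, remainder 3
7 ÷ 3 → quotient 2, remainder 1
3 ÷ 1 → quotient 3, remainder 0

[-2; 1, 2, 3]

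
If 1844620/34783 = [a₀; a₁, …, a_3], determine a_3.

32

Apply division with remainder until the remainder is 0:
1844620 = 53·34783 + 1121, so a_0 = 53
34783 = 31·1121 + 32, so a_1 = 31
1121 = 35·32 + 1, so a_2 = 35
32 = 32·1 + 0, so a_3 = 32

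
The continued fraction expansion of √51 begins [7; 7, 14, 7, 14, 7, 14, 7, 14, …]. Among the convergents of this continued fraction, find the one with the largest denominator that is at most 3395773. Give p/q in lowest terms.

a_0 = 7: 7/1  (≤ bound)
a_1 = 7: 50/7  (≤ bound)
a_2 = 14: 707/99  (≤ bound)
a_3 = 7: 4999/700  (≤ bound)
a_4 = 14: 70693/9899  (≤ bound)
a_5 = 7: 499850/69993  (≤ bound)
a_6 = 14: 7068593/989801  (≤ bound)
a_7 = 7: 49980001/6998600  (> 3395773, stop)

7068593/989801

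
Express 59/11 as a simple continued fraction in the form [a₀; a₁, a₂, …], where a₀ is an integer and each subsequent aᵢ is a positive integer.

[5; 2, 1, 3]

Apply division with remainder until the remainder is 0:
59 = 5·11 + 4, so a_0 = 5
11 = 2·4 + 3, so a_1 = 2
4 = 1·3 + 1, so a_2 = 1
3 = 3·1 + 0, so a_3 = 3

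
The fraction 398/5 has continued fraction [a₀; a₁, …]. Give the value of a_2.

398 = 79·5 + 3, so a_0 = 79
5 = 1·3 + 2, so a_1 = 1
3 = 1·2 + 1, so a_2 = 1

1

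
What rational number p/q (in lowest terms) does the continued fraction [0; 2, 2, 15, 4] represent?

126/313

Starting at the tail and folding back:
Start with 4.
15 + 1/(4/1) = 15 + 1/4 = 61/4
2 + 1/(61/4) = 2 + 4/61 = 126/61
2 + 1/(126/61) = 2 + 61/126 = 313/126
0 + 1/(313/126) = 0 + 126/313 = 126/313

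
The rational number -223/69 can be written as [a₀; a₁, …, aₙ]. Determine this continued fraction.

[-4; 1, 3, 3, 5]

Repeatedly divide and take the remainder:
-223 ÷ 69 → quotient -4, remainder 53
69 ÷ 53 → quotient 1, remainder 16
53 ÷ 16 → quotient 3, remainder 5
16 ÷ 5 → quotient 3, remainder 1
5 ÷ 1 → quotient 5, remainder 0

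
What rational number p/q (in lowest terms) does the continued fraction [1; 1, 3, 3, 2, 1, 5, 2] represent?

942/533

Start with 2.
5 + 1/(2/1) = 5 + 1/2 = 11/2
1 + 1/(11/2) = 1 + 2/11 = 13/11
2 + 1/(13/11) = 2 + 11/13 = 37/13
3 + 1/(37/13) = 3 + 13/37 = 124/37
3 + 1/(124/37) = 3 + 37/124 = 409/124
1 + 1/(409/124) = 1 + 124/409 = 533/409
1 + 1/(533/409) = 1 + 409/533 = 942/533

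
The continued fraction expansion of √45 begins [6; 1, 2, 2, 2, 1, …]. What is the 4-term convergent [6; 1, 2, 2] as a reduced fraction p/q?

Collapse the nested fraction from the inside out:
Start with 2.
2 + 1/(2/1) = 2 + 1/2 = 5/2
1 + 1/(5/2) = 1 + 2/5 = 7/5
6 + 1/(7/5) = 6 + 5/7 = 47/7

47/7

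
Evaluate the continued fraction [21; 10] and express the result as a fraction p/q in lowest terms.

a_0 = 21: 21/1
a_1 = 10: 211/10

211/10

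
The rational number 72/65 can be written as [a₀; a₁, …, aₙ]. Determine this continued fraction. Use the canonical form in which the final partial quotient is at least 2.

[1; 9, 3, 2]

Apply division with remainder until the remainder is 0:
72 ÷ 65 → quotient 1, remainder 7
65 ÷ 7 → quotient 9, remainder 2
7 ÷ 2 → quotient 3, remainder 1
2 ÷ 1 → quotient 2, remainder 0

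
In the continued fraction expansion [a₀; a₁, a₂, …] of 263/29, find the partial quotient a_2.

Run the Euclidean algorithm, recording each quotient:
263 ÷ 29 → quotient 9, remainder 2
29 ÷ 2 → quotient 14, remainder 1
2 ÷ 1 → quotient 2, remainder 0

2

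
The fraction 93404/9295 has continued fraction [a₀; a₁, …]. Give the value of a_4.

Run the Euclidean algorithm, recording each quotient:
93404 ÷ 9295 → quotient 10, remainder 454
9295 ÷ 454 → quotient 20, remainder 215
454 ÷ 215 → quotient 2, remainder 24
215 ÷ 24 → quotient 8, remainder 23
24 ÷ 23 → quotient 1, remainder 1

1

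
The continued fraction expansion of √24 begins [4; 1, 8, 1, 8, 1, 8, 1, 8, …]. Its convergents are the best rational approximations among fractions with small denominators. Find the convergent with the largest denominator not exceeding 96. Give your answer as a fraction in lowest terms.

436/89

List convergents until the denominator exceeds the bound:
a_0 = 4: 4/1  (≤ bound)
a_1 = 1: 5/1  (≤ bound)
a_2 = 8: 44/9  (≤ bound)
a_3 = 1: 49/10  (≤ bound)
a_4 = 8: 436/89  (≤ bound)
a_5 = 1: 485/99  (> 96, stop)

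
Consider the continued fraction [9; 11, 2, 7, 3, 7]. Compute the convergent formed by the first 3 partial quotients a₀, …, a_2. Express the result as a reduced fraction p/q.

209/23

Start with 2.
11 + 1/(2/1) = 11 + 1/2 = 23/2
9 + 1/(23/2) = 9 + 2/23 = 209/23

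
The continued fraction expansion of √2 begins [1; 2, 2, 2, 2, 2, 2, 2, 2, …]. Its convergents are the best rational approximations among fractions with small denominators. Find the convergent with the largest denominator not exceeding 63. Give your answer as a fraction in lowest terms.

a_0 = 1: 1/1  (≤ bound)
a_1 = 2: 3/2  (≤ bound)
a_2 = 2: 7/5  (≤ bound)
a_3 = 2: 17/12  (≤ bound)
a_4 = 2: 41/29  (≤ bound)
a_5 = 2: 99/70  (> 63, stop)

41/29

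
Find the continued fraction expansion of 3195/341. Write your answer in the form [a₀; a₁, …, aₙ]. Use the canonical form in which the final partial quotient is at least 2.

[9; 2, 1, 2, 2, 2, 7]

3195 ÷ 341 → quotient 9, remainder 126
341 ÷ 126 → quotient 2, remainder 89
126 ÷ 89 → quotient 1, remainder 37
89 ÷ 37 → quotient 2, remainder 15
37 ÷ 15 → quotient 2, remainder 7
15 ÷ 7 → quotient 2, remainder 1
7 ÷ 1 → quotient 7, remainder 0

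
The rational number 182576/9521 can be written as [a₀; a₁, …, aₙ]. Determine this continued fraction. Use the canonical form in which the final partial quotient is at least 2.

Repeatedly divide and take the remainder:
⌊182576/9521⌋ = 19, remainder 1677
⌊9521/1677⌋ = 5, remainder 1136
⌊1677/1136⌋ = 1, remainder 541
⌊1136/541⌋ = 2, remainder 54
⌊541/54⌋ = 10, remainder 1
⌊54/1⌋ = 54, remainder 0

[19; 5, 1, 2, 10, 54]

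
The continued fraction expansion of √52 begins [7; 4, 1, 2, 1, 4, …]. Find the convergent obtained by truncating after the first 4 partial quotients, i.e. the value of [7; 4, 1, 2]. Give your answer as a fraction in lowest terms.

101/14

Start with 2.
1 + 1/(2/1) = 1 + 1/2 = 3/2
4 + 1/(3/2) = 4 + 2/3 = 14/3
7 + 1/(14/3) = 7 + 3/14 = 101/14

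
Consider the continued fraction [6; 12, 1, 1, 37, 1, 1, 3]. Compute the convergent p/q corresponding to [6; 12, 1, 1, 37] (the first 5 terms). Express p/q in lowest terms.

5703/938

Build up convergents one term at a time:
a_0 = 6: 6/1
a_1 = 12: 73/12
a_2 = 1: 79/13
a_3 = 1: 152/25
a_4 = 37: 5703/938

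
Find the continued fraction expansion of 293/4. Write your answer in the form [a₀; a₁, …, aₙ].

[73; 4]

293 = 73·4 + 1, so a_0 = 73
4 = 4·1 + 0, so a_1 = 4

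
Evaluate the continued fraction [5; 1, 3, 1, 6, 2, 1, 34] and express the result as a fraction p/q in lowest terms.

Start with 34.
1 + 1/(34/1) = 1 + 1/34 = 35/34
2 + 1/(35/34) = 2 + 34/35 = 104/35
6 + 1/(104/35) = 6 + 35/104 = 659/104
1 + 1/(659/104) = 1 + 104/659 = 763/659
3 + 1/(763/659) = 3 + 659/763 = 2948/763
1 + 1/(2948/763) = 1 + 763/2948 = 3711/2948
5 + 1/(3711/2948) = 5 + 2948/3711 = 21503/3711

21503/3711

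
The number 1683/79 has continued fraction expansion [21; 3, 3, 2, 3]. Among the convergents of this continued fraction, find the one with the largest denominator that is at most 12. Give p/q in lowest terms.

213/10

a_0 = 21: 21/1  (≤ bound)
a_1 = 3: 64/3  (≤ bound)
a_2 = 3: 213/10  (≤ bound)
a_3 = 2: 490/23  (> 12, stop)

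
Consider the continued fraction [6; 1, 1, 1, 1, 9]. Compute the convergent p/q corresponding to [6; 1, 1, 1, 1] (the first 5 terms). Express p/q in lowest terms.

33/5

Work from the innermost term outward:
Start with 1.
1 + 1/(1/1) = 1 + 1/1 = 2/1
1 + 1/(2/1) = 1 + 1/2 = 3/2
1 + 1/(3/2) = 1 + 2/3 = 5/3
6 + 1/(5/3) = 6 + 3/5 = 33/5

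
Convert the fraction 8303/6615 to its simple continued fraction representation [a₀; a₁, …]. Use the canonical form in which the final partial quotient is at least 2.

8303 ÷ 6615 → quotient 1, remainder 1688
6615 ÷ 1688 → quotient 3, remainder 1551
1688 ÷ 1551 → quotient 1, remainder 137
1551 ÷ 137 → quotient 11, remainder 44
137 ÷ 44 → quotient 3, remainder 5
44 ÷ 5 → quotient 8, remainder 4
5 ÷ 4 → quotient 1, remainder 1
4 ÷ 1 → quotient 4, remainder 0

[1; 3, 1, 11, 3, 8, 1, 4]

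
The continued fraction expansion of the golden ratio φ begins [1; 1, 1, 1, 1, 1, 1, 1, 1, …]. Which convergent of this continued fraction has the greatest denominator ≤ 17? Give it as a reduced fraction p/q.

a_0 = 1: 1/1  (≤ bound)
a_1 = 1: 2/1  (≤ bound)
a_2 = 1: 3/2  (≤ bound)
a_3 = 1: 5/3  (≤ bound)
a_4 = 1: 8/5  (≤ bound)
a_5 = 1: 13/8  (≤ bound)
a_6 = 1: 21/13  (≤ bound)
a_7 = 1: 34/21  (> 17, stop)

21/13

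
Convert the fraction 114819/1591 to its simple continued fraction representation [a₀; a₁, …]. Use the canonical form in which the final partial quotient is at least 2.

Run the Euclidean algorithm, recording each quotient:
114819 = 72·1591 + 267, so a_0 = 72
1591 = 5·267 + 256, so a_1 = 5
267 = 1·256 + 11, so a_2 = 1
256 = 23·11 + 3, so a_3 = 23
11 = 3·3 + 2, so a_4 = 3
3 = 1·2 + 1, so a_5 = 1
2 = 2·1 + 0, so a_6 = 2

[72; 5, 1, 23, 3, 1, 2]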